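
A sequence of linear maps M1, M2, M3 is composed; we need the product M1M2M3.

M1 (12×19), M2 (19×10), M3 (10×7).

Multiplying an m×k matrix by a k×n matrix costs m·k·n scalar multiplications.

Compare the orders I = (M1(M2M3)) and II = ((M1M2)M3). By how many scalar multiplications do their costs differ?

194

Order I = (M1(M2M3)): (M2M3): 19×10 by 10×7 → 19×7, cost 19·10·7 = 1330; (M1(M2M3)): 12×19 by 19×7 → 12×7, cost 12·19·7 = 1596; cumulative 2926. Total 2926.
Order II = ((M1M2)M3): (M1M2): 12×19 by 19×10 → 12×10, cost 12·19·10 = 2280; ((M1M2)M3): 12×10 by 10×7 → 12×7, cost 12·10·7 = 840; cumulative 3120. Total 3120.
Difference: |2926 − 3120| = 194.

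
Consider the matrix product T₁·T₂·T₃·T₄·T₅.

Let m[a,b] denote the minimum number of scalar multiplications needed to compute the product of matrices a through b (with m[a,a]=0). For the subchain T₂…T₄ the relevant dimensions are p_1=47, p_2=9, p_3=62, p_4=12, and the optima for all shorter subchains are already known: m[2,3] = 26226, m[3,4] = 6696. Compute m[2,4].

m[2,4] = min over k∈[2,3] of m[2,k]+m[k+1,4]+p_{1}·p_k·p_{4}.
k=2: 0 + 6696 + 47·9·12 = 11772; k=3: 26226 + 0 + 47·62·12 = 61194.
Minimum: 11772 at k=2.

11772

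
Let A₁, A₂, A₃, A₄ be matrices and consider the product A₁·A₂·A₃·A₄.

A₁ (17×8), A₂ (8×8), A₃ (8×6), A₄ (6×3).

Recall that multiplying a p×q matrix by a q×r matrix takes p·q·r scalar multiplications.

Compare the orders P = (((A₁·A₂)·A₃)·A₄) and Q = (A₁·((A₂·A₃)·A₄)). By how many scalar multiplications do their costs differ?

1274

Order P = (((A₁·A₂)·A₃)·A₄): (A₁·A₂): 17×8 by 8×8 → 17×8, cost 17·8·8 = 1088; ((A₁·A₂)·A₃): 17×8 by 8×6 → 17×6, cost 17·8·6 = 816; cumulative 1904; (((A₁·A₂)·A₃)·A₄): 17×6 by 6×3 → 17×3, cost 17·6·3 = 306; cumulative 2210. Total 2210.
Order Q = (A₁·((A₂·A₃)·A₄)): (A₂·A₃): 8×8 by 8×6 → 8×6, cost 8·8·6 = 384; ((A₂·A₃)·A₄): 8×6 by 6×3 → 8×3, cost 8·6·3 = 144; cumulative 528; (A₁·((A₂·A₃)·A₄)): 17×8 by 8×3 → 17×3, cost 17·8·3 = 408; cumulative 936. Total 936.
Difference: |2210 − 936| = 1274.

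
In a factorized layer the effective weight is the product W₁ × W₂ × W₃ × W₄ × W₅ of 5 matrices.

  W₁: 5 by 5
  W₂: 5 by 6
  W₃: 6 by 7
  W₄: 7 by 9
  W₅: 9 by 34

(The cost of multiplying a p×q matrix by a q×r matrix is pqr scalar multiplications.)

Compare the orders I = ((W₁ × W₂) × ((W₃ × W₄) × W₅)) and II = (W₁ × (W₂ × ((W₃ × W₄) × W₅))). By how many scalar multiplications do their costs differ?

700

Order I = ((W₁ × W₂) × ((W₃ × W₄) × W₅)): (W₁ × W₂): 5×5 by 5×6 → 5×6, cost 5·5·6 = 150; (W₃ × W₄): 6×7 by 7×9 → 6×9, cost 6·7·9 = 378; ((W₃ × W₄) × W₅): 6×9 by 9×34 → 6×34, cost 6·9·34 = 1836; cumulative 2214; ((W₁ × W₂) × ((W₃ × W₄) × W₅)): 5×6 by 6×34 → 5×34, cost 5·6·34 = 1020; cumulative 3384. Total 3384.
Order II = (W₁ × (W₂ × ((W₃ × W₄) × W₅))): (W₃ × W₄): 6×7 by 7×9 → 6×9, cost 6·7·9 = 378; ((W₃ × W₄) × W₅): 6×9 by 9×34 → 6×34, cost 6·9·34 = 1836; cumulative 2214; (W₂ × ((W₃ × W₄) × W₅)): 5×6 by 6×34 → 5×34, cost 5·6·34 = 1020; cumulative 3234; (W₁ × (W₂ × ((W₃ × W₄) × W₅))): 5×5 by 5×34 → 5×34, cost 5·5·34 = 850; cumulative 4084. Total 4084.
Difference: |3384 − 4084| = 700.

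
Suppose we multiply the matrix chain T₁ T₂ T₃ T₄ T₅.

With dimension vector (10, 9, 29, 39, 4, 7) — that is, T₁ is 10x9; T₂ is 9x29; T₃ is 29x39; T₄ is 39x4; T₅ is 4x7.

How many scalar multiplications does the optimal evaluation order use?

6208

Adjacent pairs: T₁T₂ = 10·9·29 = 2610; T₂T₃ = 9·29·39 = 10179; T₃T₄ = 29·39·4 = 4524; T₄T₅ = 39·4·7 = 1092.
Length 3: T₁..T₃: k=1: 0+10179+10·9·39=13689; k=2: 2610+0+10·29·39=13920 → min 13689 | T₂..T₄: k=2: 0+4524+9·29·4=5568; k=3: 10179+0+9·39·4=11583 → min 5568 | T₃..T₅: k=3: 0+1092+29·39·7=9009; k=4: 4524+0+29·4·7=5336 → min 5336.
Length 4: T₁..T₄: k=1: 0+5568+10·9·4=5928; k=2: 2610+4524+10·29·4=8294; k=3: 13689+0+10·39·4=15249 → min 5928 | T₂..T₅: k=2: 0+5336+9·29·7=7163; k=3: 10179+1092+9·39·7=13728; k=4: 5568+0+9·4·7=5820 → min 5820.
Length 5: T₁..T₅: k=1: 0+5820+10·9·7=6450; k=2: 2610+5336+10·29·7=9976; k=3: 13689+1092+10·39·7=17511; k=4: 5928+0+10·4·7=6208 → min 6208.
Optimal order: ((T₁ (T₂ (T₃ T₄))) T₅) with cost 6208.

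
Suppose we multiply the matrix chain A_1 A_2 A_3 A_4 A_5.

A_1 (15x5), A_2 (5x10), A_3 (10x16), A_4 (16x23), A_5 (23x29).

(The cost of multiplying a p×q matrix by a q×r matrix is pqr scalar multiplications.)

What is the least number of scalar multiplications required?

8150

Adjacent pairs: A_1A_2 = 15·5·10 = 750; A_2A_3 = 5·10·16 = 800; A_3A_4 = 10·16·23 = 3680; A_4A_5 = 16·23·29 = 10672.
Length 3: A_1..A_3: k=1: 0+800+15·5·16=2000; k=2: 750+0+15·10·16=3150 → min 2000 | A_2..A_4: k=2: 0+3680+5·10·23=4830; k=3: 800+0+5·16·23=2640 → min 2640 | A_3..A_5: k=3: 0+10672+10·16·29=15312; k=4: 3680+0+10·23·29=10350 → min 10350.
Length 4: A_1..A_4: k=1: 0+2640+15·5·23=4365; k=2: 750+3680+15·10·23=7880; k=3: 2000+0+15·16·23=7520 → min 4365 | A_2..A_5: k=2: 0+10350+5·10·29=11800; k=3: 800+10672+5·16·29=13792; k=4: 2640+0+5·23·29=5975 → min 5975.
Length 5: A_1..A_5: k=1: 0+5975+15·5·29=8150; k=2: 750+10350+15·10·29=15450; k=3: 2000+10672+15·16·29=19632; k=4: 4365+0+15·23·29=14370 → min 8150.
Optimal order: (A_1 (((A_2 A_3) A_4) A_5)) with cost 8150.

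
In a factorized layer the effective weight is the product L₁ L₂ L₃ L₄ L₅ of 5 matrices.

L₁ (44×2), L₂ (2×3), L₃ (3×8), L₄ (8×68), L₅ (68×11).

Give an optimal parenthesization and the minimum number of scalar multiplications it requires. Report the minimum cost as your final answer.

Adjacent pairs: L₁L₂ = 44·2·3 = 264; L₂L₃ = 2·3·8 = 48; L₃L₄ = 3·8·68 = 1632; L₄L₅ = 8·68·11 = 5984.
Length 3: L₁..L₃: k=1: 0+48+44·2·8=752; k=2: 264+0+44·3·8=1320 → min 752 | L₂..L₄: k=2: 0+1632+2·3·68=2040; k=3: 48+0+2·8·68=1136 → min 1136 | L₃..L₅: k=3: 0+5984+3·8·11=6248; k=4: 1632+0+3·68·11=3876 → min 3876.
Length 4: L₁..L₄: k=1: 0+1136+44·2·68=7120; k=2: 264+1632+44·3·68=10872; k=3: 752+0+44·8·68=24688 → min 7120 | L₂..L₅: k=2: 0+3876+2·3·11=3942; k=3: 48+5984+2·8·11=6208; k=4: 1136+0+2·68·11=2632 → min 2632.
Length 5: L₁..L₅: k=1: 0+2632+44·2·11=3600; k=2: 264+3876+44·3·11=5592; k=3: 752+5984+44·8·11=10608; k=4: 7120+0+44·68·11=40032 → min 3600.
Optimal parenthesization: (L₁ (((L₂ L₃) L₄) L₅)) with cost 3600.

3600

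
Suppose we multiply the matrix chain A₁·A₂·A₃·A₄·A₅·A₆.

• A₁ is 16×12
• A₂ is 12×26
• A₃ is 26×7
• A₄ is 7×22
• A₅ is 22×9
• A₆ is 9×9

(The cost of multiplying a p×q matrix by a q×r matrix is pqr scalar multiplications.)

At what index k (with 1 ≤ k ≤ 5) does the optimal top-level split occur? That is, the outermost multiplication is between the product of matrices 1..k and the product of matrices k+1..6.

3

Adjacent pairs: A₁A₂ = 16·12·26 = 4992; A₂A₃ = 12·26·7 = 2184; A₃A₄ = 26·7·22 = 4004; A₄A₅ = 7·22·9 = 1386; A₅A₆ = 22·9·9 = 1782.
Length 3: A₁..A₃: k=1: 0+2184+16·12·7=3528; k=2: 4992+0+16·26·7=7904 → min 3528 | A₂..A₄: k=2: 0+4004+12·26·22=10868; k=3: 2184+0+12·7·22=4032 → min 4032 | A₃..A₅: k=3: 0+1386+26·7·9=3024; k=4: 4004+0+26·22·9=9152 → min 3024 | A₄..A₆: k=4: 0+1782+7·22·9=3168; k=5: 1386+0+7·9·9=1953 → min 1953.
Length 4: A₁..A₄: k=1: 0+4032+16·12·22=8256; k=2: 4992+4004+16·26·22=18148; k=3: 3528+0+16·7·22=5992 → min 5992 | A₂..A₅: k=2: 0+3024+12·26·9=5832; k=3: 2184+1386+12·7·9=4326; k=4: 4032+0+12·22·9=6408 → min 4326 | A₃..A₆: k=3: 0+1953+26·7·9=3591; k=4: 4004+1782+26·22·9=10934; k=5: 3024+0+26·9·9=5130 → min 3591.
Length 5: A₁..A₅: k=1: 0+4326+16·12·9=6054; k=2: 4992+3024+16·26·9=11760; k=3: 3528+1386+16·7·9=5922; k=4: 5992+0+16·22·9=9160 → min 5922 | A₂..A₆: k=2: 0+3591+12·26·9=6399; k=3: 2184+1953+12·7·9=4893; k=4: 4032+1782+12·22·9=8190; k=5: 4326+0+12·9·9=5298 → min 4893.
Top-level splits: k=1: (A₁..A₁)·(A₂..A₆) → 0+4893+16·12·9 = 6621; k=2: (A₁..A₂)·(A₃..A₆) → 4992+3591+16·26·9 = 12327; k=3: (A₁..A₃)·(A₄..A₆) → 3528+1953+16·7·9 = 6489; k=4: (A₁..A₄)·(A₅..A₆) → 5992+1782+16·22·9 = 10942; k=5: (A₁..A₅)·(A₆..A₆) → 5922+0+16·9·9 = 7218.
Best split is after A₃, i.e. k = 3.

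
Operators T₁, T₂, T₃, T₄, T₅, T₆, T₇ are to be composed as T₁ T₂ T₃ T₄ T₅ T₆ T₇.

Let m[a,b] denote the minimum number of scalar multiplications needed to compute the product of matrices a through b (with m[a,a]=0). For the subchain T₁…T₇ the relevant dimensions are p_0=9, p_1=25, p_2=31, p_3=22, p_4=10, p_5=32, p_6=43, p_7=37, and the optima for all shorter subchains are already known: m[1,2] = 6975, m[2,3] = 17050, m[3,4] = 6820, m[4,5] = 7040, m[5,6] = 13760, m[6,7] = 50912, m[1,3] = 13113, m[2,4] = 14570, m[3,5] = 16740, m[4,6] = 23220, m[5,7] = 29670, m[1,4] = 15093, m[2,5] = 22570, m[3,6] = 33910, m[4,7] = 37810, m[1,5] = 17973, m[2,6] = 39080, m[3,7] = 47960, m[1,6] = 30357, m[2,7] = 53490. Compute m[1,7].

m[1,7] = min over k∈[1,6] of m[1,k]+m[k+1,7]+p_{0}·p_k·p_{7}.
k=1: 0 + 53490 + 9·25·37 = 61815; k=2: 6975 + 47960 + 9·31·37 = 65258; k=3: 13113 + 37810 + 9·22·37 = 58249; k=4: 15093 + 29670 + 9·10·37 = 48093; k=5: 17973 + 50912 + 9·32·37 = 79541; k=6: 30357 + 0 + 9·43·37 = 44676.
Minimum: 44676 at k=6.

44676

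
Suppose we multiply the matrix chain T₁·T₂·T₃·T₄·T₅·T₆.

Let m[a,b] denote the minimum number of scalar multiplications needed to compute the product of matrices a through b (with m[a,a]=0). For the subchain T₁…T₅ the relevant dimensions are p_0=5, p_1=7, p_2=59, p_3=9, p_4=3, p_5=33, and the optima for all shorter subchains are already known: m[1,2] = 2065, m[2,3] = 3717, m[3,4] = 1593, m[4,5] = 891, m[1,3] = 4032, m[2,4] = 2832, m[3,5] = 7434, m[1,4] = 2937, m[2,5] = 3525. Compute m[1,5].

m[1,5] = min over k∈[1,4] of m[1,k]+m[k+1,5]+p_{0}·p_k·p_{5}.
k=1: 0 + 3525 + 5·7·33 = 4680; k=2: 2065 + 7434 + 5·59·33 = 19234; k=3: 4032 + 891 + 5·9·33 = 6408; k=4: 2937 + 0 + 5·3·33 = 3432.
Minimum: 3432 at k=4.

3432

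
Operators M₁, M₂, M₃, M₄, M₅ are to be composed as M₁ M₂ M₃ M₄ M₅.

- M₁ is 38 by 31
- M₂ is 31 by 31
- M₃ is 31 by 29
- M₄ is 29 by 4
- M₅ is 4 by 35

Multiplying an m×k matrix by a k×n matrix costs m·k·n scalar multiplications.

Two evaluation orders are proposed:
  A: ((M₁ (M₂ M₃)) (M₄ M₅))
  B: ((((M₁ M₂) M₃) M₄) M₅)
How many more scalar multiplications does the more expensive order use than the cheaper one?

24253

Order A = ((M₁ (M₂ M₃)) (M₄ M₅)): (M₂ M₃): 31×31 by 31×29 → 31×29, cost 31·31·29 = 27869; (M₁ (M₂ M₃)): 38×31 by 31×29 → 38×29, cost 38·31·29 = 34162; cumulative 62031; (M₄ M₅): 29×4 by 4×35 → 29×35, cost 29·4·35 = 4060; ((M₁ (M₂ M₃)) (M₄ M₅)): 38×29 by 29×35 → 38×35, cost 38·29·35 = 38570; cumulative 104661. Total 104661.
Order B = ((((M₁ M₂) M₃) M₄) M₅): (M₁ M₂): 38×31 by 31×31 → 38×31, cost 38·31·31 = 36518; ((M₁ M₂) M₃): 38×31 by 31×29 → 38×29, cost 38·31·29 = 34162; cumulative 70680; (((M₁ M₂) M₃) M₄): 38×29 by 29×4 → 38×4, cost 38·29·4 = 4408; cumulative 75088; ((((M₁ M₂) M₃) M₄) M₅): 38×4 by 4×35 → 38×35, cost 38·4·35 = 5320; cumulative 80408. Total 80408.
Difference: |104661 − 80408| = 24253.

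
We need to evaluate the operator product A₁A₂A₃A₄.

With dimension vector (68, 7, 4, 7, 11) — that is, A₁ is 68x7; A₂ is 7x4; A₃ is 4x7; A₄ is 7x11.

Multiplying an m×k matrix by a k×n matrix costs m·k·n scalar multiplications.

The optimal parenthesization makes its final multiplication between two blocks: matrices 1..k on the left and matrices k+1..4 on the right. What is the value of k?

2

Adjacent pairs: A₁A₂ = 68·7·4 = 1904; A₂A₃ = 7·4·7 = 196; A₃A₄ = 4·7·11 = 308.
Length 3: A₁..A₃: k=1: 0+196+68·7·7=3528; k=2: 1904+0+68·4·7=3808 → min 3528 | A₂..A₄: k=2: 0+308+7·4·11=616; k=3: 196+0+7·7·11=735 → min 616.
Top-level splits: k=1: (A₁..A₁)·(A₂..A₄) → 0+616+68·7·11 = 5852; k=2: (A₁..A₂)·(A₃..A₄) → 1904+308+68·4·11 = 5204; k=3: (A₁..A₃)·(A₄..A₄) → 3528+0+68·7·11 = 8764.
Best split is after A₂, i.e. k = 2.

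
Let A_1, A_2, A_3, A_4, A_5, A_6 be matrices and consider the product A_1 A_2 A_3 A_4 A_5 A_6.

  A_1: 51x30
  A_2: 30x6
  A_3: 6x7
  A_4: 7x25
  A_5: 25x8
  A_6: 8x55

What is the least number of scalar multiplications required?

30386

Adjacent pairs: A_1A_2 = 51·30·6 = 9180; A_2A_3 = 30·6·7 = 1260; A_3A_4 = 6·7·25 = 1050; A_4A_5 = 7·25·8 = 1400; A_5A_6 = 25·8·55 = 11000.
Length 3: A_1..A_3: k=1: 0+1260+51·30·7=11970; k=2: 9180+0+51·6·7=11322 → min 11322 | A_2..A_4: k=2: 0+1050+30·6·25=5550; k=3: 1260+0+30·7·25=6510 → min 5550 | A_3..A_5: k=3: 0+1400+6·7·8=1736; k=4: 1050+0+6·25·8=2250 → min 1736 | A_4..A_6: k=4: 0+11000+7·25·55=20625; k=5: 1400+0+7·8·55=4480 → min 4480.
Length 4: A_1..A_4: k=1: 0+5550+51·30·25=43800; k=2: 9180+1050+51·6·25=17880; k=3: 11322+0+51·7·25=20247 → min 17880 | A_2..A_5: k=2: 0+1736+30·6·8=3176; k=3: 1260+1400+30·7·8=4340; k=4: 5550+0+30·25·8=11550 → min 3176 | A_3..A_6: k=3: 0+4480+6·7·55=6790; k=4: 1050+11000+6·25·55=20300; k=5: 1736+0+6·8·55=4376 → min 4376.
Length 5: A_1..A_5: k=1: 0+3176+51·30·8=15416; k=2: 9180+1736+51·6·8=13364; k=3: 11322+1400+51·7·8=15578; k=4: 17880+0+51·25·8=28080 → min 13364 | A_2..A_6: k=2: 0+4376+30·6·55=14276; k=3: 1260+4480+30·7·55=17290; k=4: 5550+11000+30·25·55=57800; k=5: 3176+0+30·8·55=16376 → min 14276.
Length 6: A_1..A_6: k=1: 0+14276+51·30·55=98426; k=2: 9180+4376+51·6·55=30386; k=3: 11322+4480+51·7·55=35437; k=4: 17880+11000+51·25·55=99005; k=5: 13364+0+51·8·55=35804 → min 30386.
Optimal order: ((A_1 A_2) ((A_3 (A_4 A_5)) A_6)) with cost 30386.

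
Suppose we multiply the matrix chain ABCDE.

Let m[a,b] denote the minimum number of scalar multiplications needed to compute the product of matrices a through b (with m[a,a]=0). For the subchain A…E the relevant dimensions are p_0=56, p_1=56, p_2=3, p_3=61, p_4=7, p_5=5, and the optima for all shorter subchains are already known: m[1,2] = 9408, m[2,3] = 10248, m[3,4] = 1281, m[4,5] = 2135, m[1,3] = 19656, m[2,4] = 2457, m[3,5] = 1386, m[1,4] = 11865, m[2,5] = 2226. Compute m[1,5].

11634

m[1,5] = min over k∈[1,4] of m[1,k]+m[k+1,5]+p_{0}·p_k·p_{5}.
k=1: 0 + 2226 + 56·56·5 = 17906; k=2: 9408 + 1386 + 56·3·5 = 11634; k=3: 19656 + 2135 + 56·61·5 = 38871; k=4: 11865 + 0 + 56·7·5 = 13825.
Minimum: 11634 at k=2.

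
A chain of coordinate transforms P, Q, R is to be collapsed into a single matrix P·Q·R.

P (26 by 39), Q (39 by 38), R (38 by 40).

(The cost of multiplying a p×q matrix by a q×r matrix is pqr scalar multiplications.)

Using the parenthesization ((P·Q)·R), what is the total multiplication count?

78052

(P·Q): 26×39 by 39×38 → 26×38, cost 26·39·38 = 38532
((P·Q)·R): 26×38 by 38×40 → 26×40, cost 26·38·40 = 39520; cumulative 78052
Total: 78052 scalar multiplications.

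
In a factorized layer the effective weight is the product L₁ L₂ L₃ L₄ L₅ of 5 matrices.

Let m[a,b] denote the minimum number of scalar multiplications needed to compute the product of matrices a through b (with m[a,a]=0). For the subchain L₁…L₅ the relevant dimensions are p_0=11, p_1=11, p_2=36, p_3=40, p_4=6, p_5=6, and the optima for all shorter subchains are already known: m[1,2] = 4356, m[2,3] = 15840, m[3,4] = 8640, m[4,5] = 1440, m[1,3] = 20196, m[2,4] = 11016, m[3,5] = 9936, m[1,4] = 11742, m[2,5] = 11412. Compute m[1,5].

12138

m[1,5] = min over k∈[1,4] of m[1,k]+m[k+1,5]+p_{0}·p_k·p_{5}.
k=1: 0 + 11412 + 11·11·6 = 12138; k=2: 4356 + 9936 + 11·36·6 = 16668; k=3: 20196 + 1440 + 11·40·6 = 24276; k=4: 11742 + 0 + 11·6·6 = 12138.
Minimum: 12138 at k=1.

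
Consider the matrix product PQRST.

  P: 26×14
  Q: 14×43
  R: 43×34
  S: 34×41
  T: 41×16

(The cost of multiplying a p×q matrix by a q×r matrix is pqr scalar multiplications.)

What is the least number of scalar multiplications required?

54992

Adjacent pairs: PQ = 26·14·43 = 15652; QR = 14·43·34 = 20468; RS = 43·34·41 = 59942; ST = 34·41·16 = 22304.
Length 3: P..R: k=1: 0+20468+26·14·34=32844; k=2: 15652+0+26·43·34=53664 → min 32844 | Q..S: k=2: 0+59942+14·43·41=84624; k=3: 20468+0+14·34·41=39984 → min 39984 | R..T: k=3: 0+22304+43·34·16=45696; k=4: 59942+0+43·41·16=88150 → min 45696.
Length 4: P..S: k=1: 0+39984+26·14·41=54908; k=2: 15652+59942+26·43·41=121432; k=3: 32844+0+26·34·41=69088 → min 54908 | Q..T: k=2: 0+45696+14·43·16=55328; k=3: 20468+22304+14·34·16=50388; k=4: 39984+0+14·41·16=49168 → min 49168.
Length 5: P..T: k=1: 0+49168+26·14·16=54992; k=2: 15652+45696+26·43·16=79236; k=3: 32844+22304+26·34·16=69292; k=4: 54908+0+26·41·16=71964 → min 54992.
Optimal order: (P(((QR)S)T)) with cost 54992.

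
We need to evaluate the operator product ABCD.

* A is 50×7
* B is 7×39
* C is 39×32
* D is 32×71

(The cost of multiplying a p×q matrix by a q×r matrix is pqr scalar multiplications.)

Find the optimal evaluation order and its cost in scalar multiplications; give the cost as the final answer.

Adjacent pairs: AB = 50·7·39 = 13650; BC = 7·39·32 = 8736; CD = 39·32·71 = 88608.
Length 3: A..C: k=1: 0+8736+50·7·32=19936; k=2: 13650+0+50·39·32=76050 → min 19936 | B..D: k=2: 0+88608+7·39·71=107991; k=3: 8736+0+7·32·71=24640 → min 24640.
Length 4: A..D: k=1: 0+24640+50·7·71=49490; k=2: 13650+88608+50·39·71=240708; k=3: 19936+0+50·32·71=133536 → min 49490.
Optimal parenthesization: (A((BC)D)) with cost 49490.

49490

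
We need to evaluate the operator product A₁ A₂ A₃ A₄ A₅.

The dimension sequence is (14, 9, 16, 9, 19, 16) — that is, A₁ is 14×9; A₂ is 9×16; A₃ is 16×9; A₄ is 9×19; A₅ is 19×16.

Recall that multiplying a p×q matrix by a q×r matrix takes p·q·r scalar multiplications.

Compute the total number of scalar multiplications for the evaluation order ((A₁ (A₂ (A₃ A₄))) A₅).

12122

(A₃ A₄): 16×9 by 9×19 → 16×19, cost 16·9·19 = 2736
(A₂ (A₃ A₄)): 9×16 by 16×19 → 9×19, cost 9·16·19 = 2736; cumulative 5472
(A₁ (A₂ (A₃ A₄))): 14×9 by 9×19 → 14×19, cost 14·9·19 = 2394; cumulative 7866
((A₁ (A₂ (A₃ A₄))) A₅): 14×19 by 19×16 → 14×16, cost 14·19·16 = 4256; cumulative 12122
Total: 12122 scalar multiplications.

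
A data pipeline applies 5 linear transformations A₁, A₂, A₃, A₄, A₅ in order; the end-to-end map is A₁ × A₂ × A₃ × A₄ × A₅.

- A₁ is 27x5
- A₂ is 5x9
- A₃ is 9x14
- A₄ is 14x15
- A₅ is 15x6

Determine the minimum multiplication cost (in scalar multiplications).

2940

Adjacent pairs: A₁A₂ = 27·5·9 = 1215; A₂A₃ = 5·9·14 = 630; A₃A₄ = 9·14·15 = 1890; A₄A₅ = 14·15·6 = 1260.
Length 3: A₁..A₃: k=1: 0+630+27·5·14=2520; k=2: 1215+0+27·9·14=4617 → min 2520 | A₂..A₄: k=2: 0+1890+5·9·15=2565; k=3: 630+0+5·14·15=1680 → min 1680 | A₃..A₅: k=3: 0+1260+9·14·6=2016; k=4: 1890+0+9·15·6=2700 → min 2016.
Length 4: A₁..A₄: k=1: 0+1680+27·5·15=3705; k=2: 1215+1890+27·9·15=6750; k=3: 2520+0+27·14·15=8190 → min 3705 | A₂..A₅: k=2: 0+2016+5·9·6=2286; k=3: 630+1260+5·14·6=2310; k=4: 1680+0+5·15·6=2130 → min 2130.
Length 5: A₁..A₅: k=1: 0+2130+27·5·6=2940; k=2: 1215+2016+27·9·6=4689; k=3: 2520+1260+27·14·6=6048; k=4: 3705+0+27·15·6=6135 → min 2940.
Optimal order: (A₁ × (((A₂ × A₃) × A₄) × A₅)) with cost 2940.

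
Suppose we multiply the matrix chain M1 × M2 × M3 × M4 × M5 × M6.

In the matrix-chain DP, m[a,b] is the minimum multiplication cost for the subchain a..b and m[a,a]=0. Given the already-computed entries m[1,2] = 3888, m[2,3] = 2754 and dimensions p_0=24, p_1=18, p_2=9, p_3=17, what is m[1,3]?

m[1,3] = min over k∈[1,2] of m[1,k]+m[k+1,3]+p_{0}·p_k·p_{3}.
k=1: 0 + 2754 + 24·18·17 = 10098; k=2: 3888 + 0 + 24·9·17 = 7560.
Minimum: 7560 at k=2.

7560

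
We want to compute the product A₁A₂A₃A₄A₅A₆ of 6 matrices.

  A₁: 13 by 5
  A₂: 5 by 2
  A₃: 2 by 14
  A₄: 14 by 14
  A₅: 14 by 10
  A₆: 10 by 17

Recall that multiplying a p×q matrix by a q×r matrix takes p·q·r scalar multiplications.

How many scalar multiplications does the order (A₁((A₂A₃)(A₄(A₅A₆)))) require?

(A₂A₃): 5×2 by 2×14 → 5×14, cost 5·2·14 = 140
(A₅A₆): 14×10 by 10×17 → 14×17, cost 14·10·17 = 2380
(A₄(A₅A₆)): 14×14 by 14×17 → 14×17, cost 14·14·17 = 3332; cumulative 5712
((A₂A₃)(A₄(A₅A₆))): 5×14 by 14×17 → 5×17, cost 5·14·17 = 1190; cumulative 7042
(A₁((A₂A₃)(A₄(A₅A₆)))): 13×5 by 5×17 → 13×17, cost 13·5·17 = 1105; cumulative 8147
Total: 8147 scalar multiplications.

8147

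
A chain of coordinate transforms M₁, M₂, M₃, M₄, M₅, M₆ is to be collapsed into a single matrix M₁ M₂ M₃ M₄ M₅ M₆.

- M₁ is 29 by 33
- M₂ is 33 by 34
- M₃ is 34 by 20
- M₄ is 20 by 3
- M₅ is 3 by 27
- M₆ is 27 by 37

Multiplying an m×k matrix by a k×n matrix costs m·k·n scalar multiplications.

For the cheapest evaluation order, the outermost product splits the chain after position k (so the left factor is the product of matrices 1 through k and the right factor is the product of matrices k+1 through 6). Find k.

Adjacent pairs: M₁M₂ = 29·33·34 = 32538; M₂M₃ = 33·34·20 = 22440; M₃M₄ = 34·20·3 = 2040; M₄M₅ = 20·3·27 = 1620; M₅M₆ = 3·27·37 = 2997.
Length 3: M₁..M₃: k=1: 0+22440+29·33·20=41580; k=2: 32538+0+29·34·20=52258 → min 41580 | M₂..M₄: k=2: 0+2040+33·34·3=5406; k=3: 22440+0+33·20·3=24420 → min 5406 | M₃..M₅: k=3: 0+1620+34·20·27=19980; k=4: 2040+0+34·3·27=4794 → min 4794 | M₄..M₆: k=4: 0+2997+20·3·37=5217; k=5: 1620+0+20·27·37=21600 → min 5217.
Length 4: M₁..M₄: k=1: 0+5406+29·33·3=8277; k=2: 32538+2040+29·34·3=37536; k=3: 41580+0+29·20·3=43320 → min 8277 | M₂..M₅: k=2: 0+4794+33·34·27=35088; k=3: 22440+1620+33·20·27=41880; k=4: 5406+0+33·3·27=8079 → min 8079 | M₃..M₆: k=3: 0+5217+34·20·37=30377; k=4: 2040+2997+34·3·37=8811; k=5: 4794+0+34·27·37=38760 → min 8811.
Length 5: M₁..M₅: k=1: 0+8079+29·33·27=33918; k=2: 32538+4794+29·34·27=63954; k=3: 41580+1620+29·20·27=58860; k=4: 8277+0+29·3·27=10626 → min 10626 | M₂..M₆: k=2: 0+8811+33·34·37=50325; k=3: 22440+5217+33·20·37=52077; k=4: 5406+2997+33·3·37=12066; k=5: 8079+0+33·27·37=41046 → min 12066.
Top-level splits: k=1: (M₁..M₁)·(M₂..M₆) → 0+12066+29·33·37 = 47475; k=2: (M₁..M₂)·(M₃..M₆) → 32538+8811+29·34·37 = 77831; k=3: (M₁..M₃)·(M₄..M₆) → 41580+5217+29·20·37 = 68257; k=4: (M₁..M₄)·(M₅..M₆) → 8277+2997+29·3·37 = 14493; k=5: (M₁..M₅)·(M₆..M₆) → 10626+0+29·27·37 = 39597.
Best split is after M₄, i.e. k = 4.

4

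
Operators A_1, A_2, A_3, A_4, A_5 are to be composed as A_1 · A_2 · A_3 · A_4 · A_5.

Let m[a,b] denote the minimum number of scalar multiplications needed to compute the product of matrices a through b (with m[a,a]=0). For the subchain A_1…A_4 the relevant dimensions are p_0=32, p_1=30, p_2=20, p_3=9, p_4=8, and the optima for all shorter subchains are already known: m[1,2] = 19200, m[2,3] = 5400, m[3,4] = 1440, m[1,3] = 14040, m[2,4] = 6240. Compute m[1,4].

13920

m[1,4] = min over k∈[1,3] of m[1,k]+m[k+1,4]+p_{0}·p_k·p_{4}.
k=1: 0 + 6240 + 32·30·8 = 13920; k=2: 19200 + 1440 + 32·20·8 = 25760; k=3: 14040 + 0 + 32·9·8 = 16344.
Minimum: 13920 at k=1.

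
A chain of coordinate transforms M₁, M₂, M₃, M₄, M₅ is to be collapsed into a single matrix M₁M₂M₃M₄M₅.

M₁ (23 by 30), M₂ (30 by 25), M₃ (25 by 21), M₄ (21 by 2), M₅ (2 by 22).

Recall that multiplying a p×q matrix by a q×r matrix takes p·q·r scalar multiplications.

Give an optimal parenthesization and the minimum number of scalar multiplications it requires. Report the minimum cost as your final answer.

4942

Adjacent pairs: M₁M₂ = 23·30·25 = 17250; M₂M₃ = 30·25·21 = 15750; M₃M₄ = 25·21·2 = 1050; M₄M₅ = 21·2·22 = 924.
Length 3: M₁..M₃: k=1: 0+15750+23·30·21=30240; k=2: 17250+0+23·25·21=29325 → min 29325 | M₂..M₄: k=2: 0+1050+30·25·2=2550; k=3: 15750+0+30·21·2=17010 → min 2550 | M₃..M₅: k=3: 0+924+25·21·22=12474; k=4: 1050+0+25·2·22=2150 → min 2150.
Length 4: M₁..M₄: k=1: 0+2550+23·30·2=3930; k=2: 17250+1050+23·25·2=19450; k=3: 29325+0+23·21·2=30291 → min 3930 | M₂..M₅: k=2: 0+2150+30·25·22=18650; k=3: 15750+924+30·21·22=30534; k=4: 2550+0+30·2·22=3870 → min 3870.
Length 5: M₁..M₅: k=1: 0+3870+23·30·22=19050; k=2: 17250+2150+23·25·22=32050; k=3: 29325+924+23·21·22=40875; k=4: 3930+0+23·2·22=4942 → min 4942.
Optimal parenthesization: ((M₁(M₂(M₃M₄)))M₅) with cost 4942.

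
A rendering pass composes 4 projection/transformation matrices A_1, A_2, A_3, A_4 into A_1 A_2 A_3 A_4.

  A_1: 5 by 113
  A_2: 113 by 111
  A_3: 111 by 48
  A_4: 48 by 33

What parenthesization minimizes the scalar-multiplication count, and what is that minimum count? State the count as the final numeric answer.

Adjacent pairs: A_1A_2 = 5·113·111 = 62715; A_2A_3 = 113·111·48 = 602064; A_3A_4 = 111·48·33 = 175824.
Length 3: A_1..A_3: k=1: 0+602064+5·113·48=629184; k=2: 62715+0+5·111·48=89355 → min 89355 | A_2..A_4: k=2: 0+175824+113·111·33=589743; k=3: 602064+0+113·48·33=781056 → min 589743.
Length 4: A_1..A_4: k=1: 0+589743+5·113·33=608388; k=2: 62715+175824+5·111·33=256854; k=3: 89355+0+5·48·33=97275 → min 97275.
Optimal parenthesization: (((A_1 A_2) A_3) A_4) with cost 97275.

97275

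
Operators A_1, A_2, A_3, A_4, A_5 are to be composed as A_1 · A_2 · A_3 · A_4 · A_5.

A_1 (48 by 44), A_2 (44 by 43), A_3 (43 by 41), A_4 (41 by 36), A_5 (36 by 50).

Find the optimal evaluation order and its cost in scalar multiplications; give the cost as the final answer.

Adjacent pairs: A_1A_2 = 48·44·43 = 90816; A_2A_3 = 44·43·41 = 77572; A_3A_4 = 43·41·36 = 63468; A_4A_5 = 41·36·50 = 73800.
Length 3: A_1..A_3: k=1: 0+77572+48·44·41=164164; k=2: 90816+0+48·43·41=175440 → min 164164 | A_2..A_4: k=2: 0+63468+44·43·36=131580; k=3: 77572+0+44·41·36=142516 → min 131580 | A_3..A_5: k=3: 0+73800+43·41·50=161950; k=4: 63468+0+43·36·50=140868 → min 140868.
Length 4: A_1..A_4: k=1: 0+131580+48·44·36=207612; k=2: 90816+63468+48·43·36=228588; k=3: 164164+0+48·41·36=235012 → min 207612 | A_2..A_5: k=2: 0+140868+44·43·50=235468; k=3: 77572+73800+44·41·50=241572; k=4: 131580+0+44·36·50=210780 → min 210780.
Length 5: A_1..A_5: k=1: 0+210780+48·44·50=316380; k=2: 90816+140868+48·43·50=334884; k=3: 164164+73800+48·41·50=336364; k=4: 207612+0+48·36·50=294012 → min 294012.
Optimal parenthesization: ((A_1 · (A_2 · (A_3 · A_4))) · A_5) with cost 294012.

294012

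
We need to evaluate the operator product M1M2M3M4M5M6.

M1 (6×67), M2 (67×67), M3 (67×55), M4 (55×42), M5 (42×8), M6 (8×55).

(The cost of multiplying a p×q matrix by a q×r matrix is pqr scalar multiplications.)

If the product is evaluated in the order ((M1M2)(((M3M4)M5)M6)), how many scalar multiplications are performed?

255806

(M1M2): 6×67 by 67×67 → 6×67, cost 6·67·67 = 26934
(M3M4): 67×55 by 55×42 → 67×42, cost 67·55·42 = 154770
((M3M4)M5): 67×42 by 42×8 → 67×8, cost 67·42·8 = 22512; cumulative 177282
(((M3M4)M5)M6): 67×8 by 8×55 → 67×55, cost 67·8·55 = 29480; cumulative 206762
((M1M2)(((M3M4)M5)M6)): 6×67 by 67×55 → 6×55, cost 6·67·55 = 22110; cumulative 255806
Total: 255806 scalar multiplications.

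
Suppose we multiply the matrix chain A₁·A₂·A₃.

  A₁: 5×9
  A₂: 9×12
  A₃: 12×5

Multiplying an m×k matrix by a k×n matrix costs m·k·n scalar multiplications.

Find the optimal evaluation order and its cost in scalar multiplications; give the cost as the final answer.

765

(A₁·(A₂·A₃)): cost 765.
((A₁·A₂)·A₃): cost 840.
Optimal: (A₁·(A₂·A₃)) with cost 765.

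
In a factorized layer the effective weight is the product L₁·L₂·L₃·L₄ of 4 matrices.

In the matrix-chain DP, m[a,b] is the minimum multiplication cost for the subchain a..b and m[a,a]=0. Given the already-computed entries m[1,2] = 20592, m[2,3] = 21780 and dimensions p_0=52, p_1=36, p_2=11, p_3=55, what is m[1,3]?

52052

m[1,3] = min over k∈[1,2] of m[1,k]+m[k+1,3]+p_{0}·p_k·p_{3}.
k=1: 0 + 21780 + 52·36·55 = 124740; k=2: 20592 + 0 + 52·11·55 = 52052.
Minimum: 52052 at k=2.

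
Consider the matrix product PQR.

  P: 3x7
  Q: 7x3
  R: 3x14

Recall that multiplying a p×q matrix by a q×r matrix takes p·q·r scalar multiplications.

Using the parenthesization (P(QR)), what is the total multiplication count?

(QR): 7×3 by 3×14 → 7×14, cost 7·3·14 = 294
(P(QR)): 3×7 by 7×14 → 3×14, cost 3·7·14 = 294; cumulative 588
Total: 588 scalar multiplications.

588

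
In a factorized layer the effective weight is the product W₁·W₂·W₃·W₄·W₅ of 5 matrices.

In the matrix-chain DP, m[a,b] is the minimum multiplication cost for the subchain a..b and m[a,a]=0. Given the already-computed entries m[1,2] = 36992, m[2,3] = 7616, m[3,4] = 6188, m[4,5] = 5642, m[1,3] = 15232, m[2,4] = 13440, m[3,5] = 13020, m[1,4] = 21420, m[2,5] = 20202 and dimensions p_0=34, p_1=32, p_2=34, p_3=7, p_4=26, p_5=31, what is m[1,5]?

28252

m[1,5] = min over k∈[1,4] of m[1,k]+m[k+1,5]+p_{0}·p_k·p_{5}.
k=1: 0 + 20202 + 34·32·31 = 53930; k=2: 36992 + 13020 + 34·34·31 = 85848; k=3: 15232 + 5642 + 34·7·31 = 28252; k=4: 21420 + 0 + 34·26·31 = 48824.
Minimum: 28252 at k=3.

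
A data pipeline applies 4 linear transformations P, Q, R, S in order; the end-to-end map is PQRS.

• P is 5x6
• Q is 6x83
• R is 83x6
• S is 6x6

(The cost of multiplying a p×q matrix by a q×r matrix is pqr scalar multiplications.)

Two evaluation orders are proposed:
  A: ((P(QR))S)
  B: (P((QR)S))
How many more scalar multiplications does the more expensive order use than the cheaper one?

Order A = ((P(QR))S): (QR): 6×83 by 83×6 → 6×6, cost 6·83·6 = 2988; (P(QR)): 5×6 by 6×6 → 5×6, cost 5·6·6 = 180; cumulative 3168; ((P(QR))S): 5×6 by 6×6 → 5×6, cost 5·6·6 = 180; cumulative 3348. Total 3348.
Order B = (P((QR)S)): (QR): 6×83 by 83×6 → 6×6, cost 6·83·6 = 2988; ((QR)S): 6×6 by 6×6 → 6×6, cost 6·6·6 = 216; cumulative 3204; (P((QR)S)): 5×6 by 6×6 → 5×6, cost 5·6·6 = 180; cumulative 3384. Total 3384.
Difference: |3348 − 3384| = 36.

36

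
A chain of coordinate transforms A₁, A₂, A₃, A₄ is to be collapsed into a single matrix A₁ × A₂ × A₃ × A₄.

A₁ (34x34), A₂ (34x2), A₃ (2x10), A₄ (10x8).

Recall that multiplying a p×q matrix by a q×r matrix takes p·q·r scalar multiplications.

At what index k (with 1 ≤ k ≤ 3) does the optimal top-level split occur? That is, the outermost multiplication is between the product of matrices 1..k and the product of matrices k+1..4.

2

Adjacent pairs: A₁A₂ = 34·34·2 = 2312; A₂A₃ = 34·2·10 = 680; A₃A₄ = 2·10·8 = 160.
Length 3: A₁..A₃: k=1: 0+680+34·34·10=12240; k=2: 2312+0+34·2·10=2992 → min 2992 | A₂..A₄: k=2: 0+160+34·2·8=704; k=3: 680+0+34·10·8=3400 → min 704.
Top-level splits: k=1: (A₁..A₁)·(A₂..A₄) → 0+704+34·34·8 = 9952; k=2: (A₁..A₂)·(A₃..A₄) → 2312+160+34·2·8 = 3016; k=3: (A₁..A₃)·(A₄..A₄) → 2992+0+34·10·8 = 5712.
Best split is after A₂, i.e. k = 2.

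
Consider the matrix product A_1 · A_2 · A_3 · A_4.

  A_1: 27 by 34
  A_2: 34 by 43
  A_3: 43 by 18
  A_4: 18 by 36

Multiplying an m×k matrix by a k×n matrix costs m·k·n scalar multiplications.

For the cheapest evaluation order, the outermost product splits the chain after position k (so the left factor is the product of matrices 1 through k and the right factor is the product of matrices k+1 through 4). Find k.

3

Adjacent pairs: A_1A_2 = 27·34·43 = 39474; A_2A_3 = 34·43·18 = 26316; A_3A_4 = 43·18·36 = 27864.
Length 3: A_1..A_3: k=1: 0+26316+27·34·18=42840; k=2: 39474+0+27·43·18=60372 → min 42840 | A_2..A_4: k=2: 0+27864+34·43·36=80496; k=3: 26316+0+34·18·36=48348 → min 48348.
Top-level splits: k=1: (A_1..A_1)·(A_2..A_4) → 0+48348+27·34·36 = 81396; k=2: (A_1..A_2)·(A_3..A_4) → 39474+27864+27·43·36 = 109134; k=3: (A_1..A_3)·(A_4..A_4) → 42840+0+27·18·36 = 60336.
Best split is after A_3, i.e. k = 3.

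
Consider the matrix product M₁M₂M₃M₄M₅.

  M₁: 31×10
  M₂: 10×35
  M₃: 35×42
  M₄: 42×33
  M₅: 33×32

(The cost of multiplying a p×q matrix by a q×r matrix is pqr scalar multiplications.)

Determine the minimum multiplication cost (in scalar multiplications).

Adjacent pairs: M₁M₂ = 31·10·35 = 10850; M₂M₃ = 10·35·42 = 14700; M₃M₄ = 35·42·33 = 48510; M₄M₅ = 42·33·32 = 44352.
Length 3: M₁..M₃: k=1: 0+14700+31·10·42=27720; k=2: 10850+0+31·35·42=56420 → min 27720 | M₂..M₄: k=2: 0+48510+10·35·33=60060; k=3: 14700+0+10·42·33=28560 → min 28560 | M₃..M₅: k=3: 0+44352+35·42·32=91392; k=4: 48510+0+35·33·32=85470 → min 85470.
Length 4: M₁..M₄: k=1: 0+28560+31·10·33=38790; k=2: 10850+48510+31·35·33=95165; k=3: 27720+0+31·42·33=70686 → min 38790 | M₂..M₅: k=2: 0+85470+10·35·32=96670; k=3: 14700+44352+10·42·32=72492; k=4: 28560+0+10·33·32=39120 → min 39120.
Length 5: M₁..M₅: k=1: 0+39120+31·10·32=49040; k=2: 10850+85470+31·35·32=131040; k=3: 27720+44352+31·42·32=113736; k=4: 38790+0+31·33·32=71526 → min 49040.
Optimal order: (M₁(((M₂M₃)M₄)M₅)) with cost 49040.

49040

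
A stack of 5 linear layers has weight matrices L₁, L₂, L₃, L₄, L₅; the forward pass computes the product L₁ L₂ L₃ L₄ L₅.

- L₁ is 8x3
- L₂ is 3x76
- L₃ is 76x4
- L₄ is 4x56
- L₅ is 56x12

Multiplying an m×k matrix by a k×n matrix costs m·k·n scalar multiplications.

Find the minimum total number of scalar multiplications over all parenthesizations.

Adjacent pairs: L₁L₂ = 8·3·76 = 1824; L₂L₃ = 3·76·4 = 912; L₃L₄ = 76·4·56 = 17024; L₄L₅ = 4·56·12 = 2688.
Length 3: L₁..L₃: k=1: 0+912+8·3·4=1008; k=2: 1824+0+8·76·4=4256 → min 1008 | L₂..L₄: k=2: 0+17024+3·76·56=29792; k=3: 912+0+3·4·56=1584 → min 1584 | L₃..L₅: k=3: 0+2688+76·4·12=6336; k=4: 17024+0+76·56·12=68096 → min 6336.
Length 4: L₁..L₄: k=1: 0+1584+8·3·56=2928; k=2: 1824+17024+8·76·56=52896; k=3: 1008+0+8·4·56=2800 → min 2800 | L₂..L₅: k=2: 0+6336+3·76·12=9072; k=3: 912+2688+3·4·12=3744; k=4: 1584+0+3·56·12=3600 → min 3600.
Length 5: L₁..L₅: k=1: 0+3600+8·3·12=3888; k=2: 1824+6336+8·76·12=15456; k=3: 1008+2688+8·4·12=4080; k=4: 2800+0+8·56·12=8176 → min 3888.
Optimal order: (L₁ (((L₂ L₃) L₄) L₅)) with cost 3888.

3888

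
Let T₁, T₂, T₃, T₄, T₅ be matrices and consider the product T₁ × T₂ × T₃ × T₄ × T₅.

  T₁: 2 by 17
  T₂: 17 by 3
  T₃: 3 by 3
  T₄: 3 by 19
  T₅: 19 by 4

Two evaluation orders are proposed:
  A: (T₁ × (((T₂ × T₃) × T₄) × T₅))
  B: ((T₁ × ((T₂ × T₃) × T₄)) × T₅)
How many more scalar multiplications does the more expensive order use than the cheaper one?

Order A = (T₁ × (((T₂ × T₃) × T₄) × T₅)): (T₂ × T₃): 17×3 by 3×3 → 17×3, cost 17·3·3 = 153; ((T₂ × T₃) × T₄): 17×3 by 3×19 → 17×19, cost 17·3·19 = 969; cumulative 1122; (((T₂ × T₃) × T₄) × T₅): 17×19 by 19×4 → 17×4, cost 17·19·4 = 1292; cumulative 2414; (T₁ × (((T₂ × T₃) × T₄) × T₅)): 2×17 by 17×4 → 2×4, cost 2·17·4 = 136; cumulative 2550. Total 2550.
Order B = ((T₁ × ((T₂ × T₃) × T₄)) × T₅): (T₂ × T₃): 17×3 by 3×3 → 17×3, cost 17·3·3 = 153; ((T₂ × T₃) × T₄): 17×3 by 3×19 → 17×19, cost 17·3·19 = 969; cumulative 1122; (T₁ × ((T₂ × T₃) × T₄)): 2×17 by 17×19 → 2×19, cost 2·17·19 = 646; cumulative 1768; ((T₁ × ((T₂ × T₃) × T₄)) × T₅): 2×19 by 19×4 → 2×4, cost 2·19·4 = 152; cumulative 1920. Total 1920.
Difference: |2550 − 1920| = 630.

630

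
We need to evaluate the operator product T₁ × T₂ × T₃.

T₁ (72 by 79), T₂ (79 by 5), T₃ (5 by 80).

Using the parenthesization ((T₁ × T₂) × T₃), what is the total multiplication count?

57240

(T₁ × T₂): 72×79 by 79×5 → 72×5, cost 72·79·5 = 28440
((T₁ × T₂) × T₃): 72×5 by 5×80 → 72×80, cost 72·5·80 = 28800; cumulative 57240
Total: 57240 scalar multiplications.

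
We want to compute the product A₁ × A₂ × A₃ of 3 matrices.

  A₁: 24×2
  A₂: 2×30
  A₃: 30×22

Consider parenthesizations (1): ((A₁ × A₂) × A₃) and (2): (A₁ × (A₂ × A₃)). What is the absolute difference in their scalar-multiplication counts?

Order (1) = ((A₁ × A₂) × A₃): (A₁ × A₂): 24×2 by 2×30 → 24×30, cost 24·2·30 = 1440; ((A₁ × A₂) × A₃): 24×30 by 30×22 → 24×22, cost 24·30·22 = 15840; cumulative 17280. Total 17280.
Order (2) = (A₁ × (A₂ × A₃)): (A₂ × A₃): 2×30 by 30×22 → 2×22, cost 2·30·22 = 1320; (A₁ × (A₂ × A₃)): 24×2 by 2×22 → 24×22, cost 24·2·22 = 1056; cumulative 2376. Total 2376.
Difference: |17280 − 2376| = 14904.

14904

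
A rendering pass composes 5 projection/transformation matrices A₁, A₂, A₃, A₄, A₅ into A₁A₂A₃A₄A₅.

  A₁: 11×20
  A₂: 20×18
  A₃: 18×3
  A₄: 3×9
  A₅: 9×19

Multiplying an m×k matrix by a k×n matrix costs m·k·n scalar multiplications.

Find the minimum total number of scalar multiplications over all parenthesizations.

2880

Adjacent pairs: A₁A₂ = 11·20·18 = 3960; A₂A₃ = 20·18·3 = 1080; A₃A₄ = 18·3·9 = 486; A₄A₅ = 3·9·19 = 513.
Length 3: A₁..A₃: k=1: 0+1080+11·20·3=1740; k=2: 3960+0+11·18·3=4554 → min 1740 | A₂..A₄: k=2: 0+486+20·18·9=3726; k=3: 1080+0+20·3·9=1620 → min 1620 | A₃..A₅: k=3: 0+513+18·3·19=1539; k=4: 486+0+18·9·19=3564 → min 1539.
Length 4: A₁..A₄: k=1: 0+1620+11·20·9=3600; k=2: 3960+486+11·18·9=6228; k=3: 1740+0+11·3·9=2037 → min 2037 | A₂..A₅: k=2: 0+1539+20·18·19=8379; k=3: 1080+513+20·3·19=2733; k=4: 1620+0+20·9·19=5040 → min 2733.
Length 5: A₁..A₅: k=1: 0+2733+11·20·19=6913; k=2: 3960+1539+11·18·19=9261; k=3: 1740+513+11·3·19=2880; k=4: 2037+0+11·9·19=3918 → min 2880.
Optimal order: ((A₁(A₂A₃))(A₄A₅)) with cost 2880.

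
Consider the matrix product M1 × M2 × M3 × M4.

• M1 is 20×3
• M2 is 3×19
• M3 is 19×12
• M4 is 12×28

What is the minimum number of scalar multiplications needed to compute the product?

Adjacent pairs: M1M2 = 20·3·19 = 1140; M2M3 = 3·19·12 = 684; M3M4 = 19·12·28 = 6384.
Length 3: M1..M3: k=1: 0+684+20·3·12=1404; k=2: 1140+0+20·19·12=5700 → min 1404 | M2..M4: k=2: 0+6384+3·19·28=7980; k=3: 684+0+3·12·28=1692 → min 1692.
Length 4: M1..M4: k=1: 0+1692+20·3·28=3372; k=2: 1140+6384+20·19·28=18164; k=3: 1404+0+20·12·28=8124 → min 3372.
Optimal order: (M1 × ((M2 × M3) × M4)) with cost 3372.

3372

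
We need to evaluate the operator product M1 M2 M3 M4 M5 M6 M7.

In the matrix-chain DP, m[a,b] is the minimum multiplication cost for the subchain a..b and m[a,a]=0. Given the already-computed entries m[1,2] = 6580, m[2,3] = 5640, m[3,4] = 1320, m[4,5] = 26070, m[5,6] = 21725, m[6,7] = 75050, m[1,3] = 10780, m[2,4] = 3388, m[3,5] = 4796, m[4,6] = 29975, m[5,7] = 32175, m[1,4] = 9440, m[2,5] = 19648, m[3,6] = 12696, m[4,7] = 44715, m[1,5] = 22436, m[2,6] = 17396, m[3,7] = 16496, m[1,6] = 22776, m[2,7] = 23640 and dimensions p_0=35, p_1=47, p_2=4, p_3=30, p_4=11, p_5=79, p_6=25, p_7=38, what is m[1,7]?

m[1,7] = min over k∈[1,6] of m[1,k]+m[k+1,7]+p_{0}·p_k·p_{7}.
k=1: 0 + 23640 + 35·47·38 = 86150; k=2: 6580 + 16496 + 35·4·38 = 28396; k=3: 10780 + 44715 + 35·30·38 = 95395; k=4: 9440 + 32175 + 35·11·38 = 56245; k=5: 22436 + 75050 + 35·79·38 = 202556; k=6: 22776 + 0 + 35·25·38 = 56026.
Minimum: 28396 at k=2.

28396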